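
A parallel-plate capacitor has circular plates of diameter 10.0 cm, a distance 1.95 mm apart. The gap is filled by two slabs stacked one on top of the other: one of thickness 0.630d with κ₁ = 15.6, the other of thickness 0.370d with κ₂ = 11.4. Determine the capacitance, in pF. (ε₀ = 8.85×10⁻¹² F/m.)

A = π(10.0/2 cm)² = 7.85×10⁻³ m².
Stacked slabs ⇒ two capacitors in series, each with the full plate area.
C₁ = κ₁ε₀A/d₁ = 15.6 × 8.85×10⁻¹² × 7.85×10⁻³ / 1.23×10⁻³ = 8.83×10⁻¹⁰ F.
C₂ = κ₂ε₀A/d₂ = 11.4 × 8.85×10⁻¹² × 7.85×10⁻³ / 7.21×10⁻⁴ = 1.10×10⁻⁹ F.
C = (1/C₁ + 1/C₂)⁻¹ = 4.89×10⁻¹⁰ F.

489 pF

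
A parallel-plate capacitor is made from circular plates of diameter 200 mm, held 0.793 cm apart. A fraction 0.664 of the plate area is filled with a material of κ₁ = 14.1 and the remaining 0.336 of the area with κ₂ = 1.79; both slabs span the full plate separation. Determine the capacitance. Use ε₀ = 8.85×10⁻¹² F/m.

C ≈ 349 pF

A = π(200/2 mm)² = 3.14×10⁻² m².
Side-by-side slabs ⇒ two capacitors in parallel, each spanning the full gap.
C₁ = κ₁ε₀A₁/d = 14.1 × 8.85×10⁻¹² × 2.09×10⁻² / 7.93×10⁻³ = 3.28×10⁻¹⁰ F.
C₂ = κ₂ε₀A₂/d = 1.79 × 8.85×10⁻¹² × 1.06×10⁻² / 7.93×10⁻³ = 2.11×10⁻¹¹ F.
C = C₁ + C₂ = 3.49×10⁻¹⁰ F.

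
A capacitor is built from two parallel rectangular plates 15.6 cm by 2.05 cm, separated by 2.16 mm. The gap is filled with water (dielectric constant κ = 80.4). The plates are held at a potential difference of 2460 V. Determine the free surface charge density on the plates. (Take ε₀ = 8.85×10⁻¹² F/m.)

σ ≈ 81.0 nC/cm²

A = 15.6 × 2.05 cm² = 3.20×10⁻³ m².
C = κε₀A/d = 80.4 × 8.85×10⁻¹² × 3.20×10⁻³ / 2.16×10⁻³ = 1.05×10⁻⁹ F.
σ = Q/A = CV/A = 1.05×10⁻⁹ × 2460 / 3.20×10⁻³ = 8.10×10⁻⁴ C/m².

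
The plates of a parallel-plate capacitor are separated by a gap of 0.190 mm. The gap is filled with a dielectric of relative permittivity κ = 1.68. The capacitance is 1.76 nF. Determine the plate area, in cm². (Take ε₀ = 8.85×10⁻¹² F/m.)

A = Cd/(κε₀) = 1.76×10⁻⁹ × 1.90×10⁻⁴ / (1.68 × 8.85×10⁻¹²) = 2.25×10⁻² m².

225 cm²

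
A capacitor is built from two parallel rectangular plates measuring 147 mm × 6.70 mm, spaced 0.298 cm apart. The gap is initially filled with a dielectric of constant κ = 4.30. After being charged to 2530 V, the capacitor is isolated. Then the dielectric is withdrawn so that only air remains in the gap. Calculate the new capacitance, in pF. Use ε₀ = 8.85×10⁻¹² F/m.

2.92 pF

A = 147 × 6.70 mm² = 9.85×10⁻⁴ m².
Initially C₁ = κε₀A/d = 4.30 × 8.85×10⁻¹² × 9.85×10⁻⁴ / 2.98×10⁻³ = 1.26×10⁻¹¹ F.
C = κε₀A/d scales with κ, so C₂/C₁ = 1/κ = 1/4.30 = 0.233.
C₂ = 0.233 × 1.26×10⁻¹¹ = 2.92×10⁻¹² F.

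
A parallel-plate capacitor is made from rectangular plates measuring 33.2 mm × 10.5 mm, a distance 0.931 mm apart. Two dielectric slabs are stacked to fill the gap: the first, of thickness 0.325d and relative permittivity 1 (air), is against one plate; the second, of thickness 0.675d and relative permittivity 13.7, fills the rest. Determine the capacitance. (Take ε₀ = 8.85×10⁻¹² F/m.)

C ≈ 8.85 pF

A = 33.2 × 10.5 mm² = 3.49×10⁻⁴ m².
Stacked slabs ⇒ two capacitors in series, each with the full plate area.
C₁ = κ₁ε₀A/d₁ = 1.00 × 8.85×10⁻¹² × 3.49×10⁻⁴ / 3.03×10⁻⁴ = 1.02×10⁻¹¹ F.
C₂ = κ₂ε₀A/d₂ = 13.7 × 8.85×10⁻¹² × 3.49×10⁻⁴ / 6.28×10⁻⁴ = 6.73×10⁻¹¹ F.
C = (1/C₁ + 1/C₂)⁻¹ = 8.85×10⁻¹² F.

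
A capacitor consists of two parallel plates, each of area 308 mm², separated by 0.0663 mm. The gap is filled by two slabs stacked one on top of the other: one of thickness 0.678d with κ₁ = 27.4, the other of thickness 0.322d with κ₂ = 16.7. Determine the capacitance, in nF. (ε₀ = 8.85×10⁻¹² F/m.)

0.934 nF

A = 308 mm² = 3.08×10⁻⁴ m².
Stacked slabs ⇒ two capacitors in series, each with the full plate area.
C₁ = κ₁ε₀A/d₁ = 27.4 × 8.85×10⁻¹² × 3.08×10⁻⁴ / 4.50×10⁻⁵ = 1.66×10⁻⁹ F.
C₂ = κ₂ε₀A/d₂ = 16.7 × 8.85×10⁻¹² × 3.08×10⁻⁴ / 2.13×10⁻⁵ = 2.13×10⁻⁹ F.
C = (1/C₁ + 1/C₂)⁻¹ = 9.34×10⁻¹⁰ F.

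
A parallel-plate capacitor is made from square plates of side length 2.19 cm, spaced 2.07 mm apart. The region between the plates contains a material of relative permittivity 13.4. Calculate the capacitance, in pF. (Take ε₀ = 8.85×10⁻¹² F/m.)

A = (2.19 cm)² = 4.80×10⁻⁴ m².
C = κε₀A/d = 13.4 × 8.85×10⁻¹² × 4.80×10⁻⁴ / 2.07×10⁻³ = 2.75×10⁻¹¹ F.

C ≈ 27.5 pF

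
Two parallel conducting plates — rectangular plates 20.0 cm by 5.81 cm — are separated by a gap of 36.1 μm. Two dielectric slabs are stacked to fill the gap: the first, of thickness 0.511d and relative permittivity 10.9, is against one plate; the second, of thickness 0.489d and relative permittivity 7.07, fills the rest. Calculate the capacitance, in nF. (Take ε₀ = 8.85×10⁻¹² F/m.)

A = 20.0 × 5.81 cm² = 1.16×10⁻² m².
Stacked slabs ⇒ two capacitors in series, each with the full plate area.
C₁ = κ₁ε₀A/d₁ = 10.9 × 8.85×10⁻¹² × 1.16×10⁻² / 1.84×10⁻⁵ = 6.08×10⁻⁸ F.
C₂ = κ₂ε₀A/d₂ = 7.07 × 8.85×10⁻¹² × 1.16×10⁻² / 1.77×10⁻⁵ = 4.12×10⁻⁸ F.
C = (1/C₁ + 1/C₂)⁻¹ = 2.45×10⁻⁸ F.

C ≈ 24.5 nF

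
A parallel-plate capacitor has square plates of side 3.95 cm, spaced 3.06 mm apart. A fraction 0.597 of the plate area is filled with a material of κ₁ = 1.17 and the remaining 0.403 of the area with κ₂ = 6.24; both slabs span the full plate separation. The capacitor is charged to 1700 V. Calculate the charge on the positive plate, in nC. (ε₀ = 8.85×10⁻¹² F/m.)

24.6 nC

A = (3.95 cm)² = 1.56×10⁻³ m².
Side-by-side slabs ⇒ two capacitors in parallel, each spanning the full gap.
C₁ = κ₁ε₀A₁/d = 1.17 × 8.85×10⁻¹² × 9.31×10⁻⁴ / 3.06×10⁻³ = 3.15×10⁻¹² F.
C₂ = κ₂ε₀A₂/d = 6.24 × 8.85×10⁻¹² × 6.29×10⁻⁴ / 3.06×10⁻³ = 1.13×10⁻¹¹ F.
C = C₁ + C₂ = 1.45×10⁻¹¹ F.
Q = CV = 1.45×10⁻¹¹ × 1700 = 2.46×10⁻⁸ C.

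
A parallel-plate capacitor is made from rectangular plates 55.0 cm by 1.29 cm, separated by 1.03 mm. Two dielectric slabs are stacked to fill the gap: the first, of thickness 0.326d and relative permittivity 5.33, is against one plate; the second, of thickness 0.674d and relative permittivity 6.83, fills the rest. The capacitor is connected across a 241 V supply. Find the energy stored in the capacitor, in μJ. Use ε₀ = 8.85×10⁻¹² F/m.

A = 55.0 × 1.29 cm² = 7.10×10⁻³ m².
Stacked slabs ⇒ two capacitors in series, each with the full plate area.
C₁ = κ₁ε₀A/d₁ = 5.33 × 8.85×10⁻¹² × 7.10×10⁻³ / 3.36×10⁻⁴ = 9.97×10⁻¹⁰ F.
C₂ = κ₂ε₀A/d₂ = 6.83 × 8.85×10⁻¹² × 7.10×10⁻³ / 6.94×10⁻⁴ = 6.18×10⁻¹⁰ F.
C = (1/C₁ + 1/C₂)⁻¹ = 3.81×10⁻¹⁰ F.
U = ½CV² = ½ × 3.81×10⁻¹⁰ × (241)² = 1.11×10⁻⁵ J.

U ≈ 11.1 μJ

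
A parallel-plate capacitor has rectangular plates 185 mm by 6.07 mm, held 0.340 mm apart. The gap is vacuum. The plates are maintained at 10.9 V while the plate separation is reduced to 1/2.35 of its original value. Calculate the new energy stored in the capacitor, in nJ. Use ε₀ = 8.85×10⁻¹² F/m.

A = 185 × 6.07 mm² = 1.12×10⁻³ m².
Initially C₁ = ε₀A/d = 8.85×10⁻¹² × 1.12×10⁻³ / 3.40×10⁻⁴ = 2.92×10⁻¹¹ F.
U₁ = 1.74×10⁻⁹ J.
Battery connected ⇒ V is held fixed. C₂ = 2.35 C₁ and U = ½CV², so U₂/U₁ = C₂/C₁ = 2.35.
U₂ = 2.35 × 1.74×10⁻⁹ = 4.08×10⁻⁹ J.

U ≈ 4.08 nJ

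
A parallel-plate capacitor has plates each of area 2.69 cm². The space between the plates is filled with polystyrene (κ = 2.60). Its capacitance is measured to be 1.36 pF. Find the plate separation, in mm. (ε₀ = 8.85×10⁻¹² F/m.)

4.55 mm

A = 2.69 cm² = 2.69×10⁻⁴ m².
d = κε₀A/C = 2.60 × 8.85×10⁻¹² × 2.69×10⁻⁴ / 1.36×10⁻¹² = 4.55×10⁻³ m.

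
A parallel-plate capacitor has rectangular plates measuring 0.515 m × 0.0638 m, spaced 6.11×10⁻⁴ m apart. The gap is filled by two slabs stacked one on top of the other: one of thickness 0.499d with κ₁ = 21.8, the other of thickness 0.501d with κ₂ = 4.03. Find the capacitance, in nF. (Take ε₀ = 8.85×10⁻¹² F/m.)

C ≈ 3.23 nF

A = 0.515 × 0.0638 m² = 3.29×10⁻² m².
Stacked slabs ⇒ two capacitors in series, each with the full plate area.
C₁ = κ₁ε₀A/d₁ = 21.8 × 8.85×10⁻¹² × 3.29×10⁻² / 3.05×10⁻⁴ = 2.08×10⁻⁸ F.
C₂ = κ₂ε₀A/d₂ = 4.03 × 8.85×10⁻¹² × 3.29×10⁻² / 3.06×10⁻⁴ = 3.83×10⁻⁹ F.
C = (1/C₁ + 1/C₂)⁻¹ = 3.23×10⁻⁹ F.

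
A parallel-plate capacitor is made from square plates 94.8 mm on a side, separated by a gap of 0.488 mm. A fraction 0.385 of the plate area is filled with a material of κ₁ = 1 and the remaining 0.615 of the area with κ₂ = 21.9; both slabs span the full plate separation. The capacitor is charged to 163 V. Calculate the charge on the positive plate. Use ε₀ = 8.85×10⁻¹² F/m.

368 nC

A = (94.8 mm)² = 8.99×10⁻³ m².
Side-by-side slabs ⇒ two capacitors in parallel, each spanning the full gap.
C₁ = κ₁ε₀A₁/d = 1.00 × 8.85×10⁻¹² × 3.46×10⁻³ / 4.88×10⁻⁴ = 6.27×10⁻¹¹ F.
C₂ = κ₂ε₀A₂/d = 21.9 × 8.85×10⁻¹² × 5.53×10⁻³ / 4.88×10⁻⁴ = 2.20×10⁻⁹ F.
C = C₁ + C₂ = 2.26×10⁻⁹ F.
Q = CV = 2.26×10⁻⁹ × 163 = 3.68×10⁻⁷ C.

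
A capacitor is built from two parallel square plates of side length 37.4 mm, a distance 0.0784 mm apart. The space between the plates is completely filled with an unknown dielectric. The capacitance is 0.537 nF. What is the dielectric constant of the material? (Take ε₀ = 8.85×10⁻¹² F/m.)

3.40

A = (37.4 mm)² = 1.40×10⁻³ m².
κ = Cd/(ε₀A) = 5.37×10⁻¹⁰ × 7.84×10⁻⁵ / (8.85×10⁻¹² × 1.40×10⁻³) = 3.40.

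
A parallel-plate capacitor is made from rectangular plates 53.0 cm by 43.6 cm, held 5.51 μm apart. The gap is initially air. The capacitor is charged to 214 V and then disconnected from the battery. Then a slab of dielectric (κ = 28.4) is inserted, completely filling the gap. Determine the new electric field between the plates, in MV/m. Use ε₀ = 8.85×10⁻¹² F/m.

1.37 MV/m

A = 53.0 × 43.6 cm² = 0.231 m².
Initially C₁ = ε₀A/d = 8.85×10⁻¹² × 0.231 / 5.51×10⁻⁶ = 3.71×10⁻⁷ F.
E₁ = 3.88×10⁷ V/m.
Isolated ⇒ Q is held fixed. V₂ = Q/C₂ = V₁/28.4; E = V/d, so E₂/E₁ = (V₂/V₁)(d₁/d₂) = 0.0352.
E₂ = 0.0352 × 3.88×10⁷ = 1.37×10⁶ V/m.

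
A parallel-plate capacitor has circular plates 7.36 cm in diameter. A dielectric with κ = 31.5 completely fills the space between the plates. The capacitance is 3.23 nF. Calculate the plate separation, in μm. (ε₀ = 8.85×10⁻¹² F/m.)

d ≈ 367 μm

A = π(7.36/2 cm)² = 4.25×10⁻³ m².
d = κε₀A/C = 31.5 × 8.85×10⁻¹² × 4.25×10⁻³ / 3.23×10⁻⁹ = 3.67×10⁻⁴ m.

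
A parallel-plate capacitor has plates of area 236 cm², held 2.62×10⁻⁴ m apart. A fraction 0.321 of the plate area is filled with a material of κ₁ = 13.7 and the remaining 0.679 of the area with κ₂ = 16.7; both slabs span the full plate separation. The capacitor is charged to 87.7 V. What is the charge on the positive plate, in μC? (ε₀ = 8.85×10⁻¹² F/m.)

A = 236 cm² = 2.36×10⁻² m².
Side-by-side slabs ⇒ two capacitors in parallel, each spanning the full gap.
C₁ = κ₁ε₀A₁/d = 13.7 × 8.85×10⁻¹² × 7.58×10⁻³ / 2.62×10⁻⁴ = 3.51×10⁻⁹ F.
C₂ = κ₂ε₀A₂/d = 16.7 × 8.85×10⁻¹² × 1.60×10⁻² / 2.62×10⁻⁴ = 9.04×10⁻⁹ F.
C = C₁ + C₂ = 1.25×10⁻⁸ F.
Q = CV = 1.25×10⁻⁸ × 87.7 = 1.10×10⁻⁶ C.

1.10 μC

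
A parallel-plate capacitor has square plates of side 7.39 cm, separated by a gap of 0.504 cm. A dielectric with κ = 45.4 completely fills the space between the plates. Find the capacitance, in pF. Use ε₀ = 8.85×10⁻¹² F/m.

435 pF

A = (7.39 cm)² = 5.46×10⁻³ m².
C = κε₀A/d = 45.4 × 8.85×10⁻¹² × 5.46×10⁻³ / 5.04×10⁻³ = 4.35×10⁻¹⁰ F.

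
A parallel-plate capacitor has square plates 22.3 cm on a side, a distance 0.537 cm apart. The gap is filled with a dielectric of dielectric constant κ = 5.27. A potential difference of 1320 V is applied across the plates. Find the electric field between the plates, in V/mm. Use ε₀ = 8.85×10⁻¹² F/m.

E ≈ 246 V/mm

E = V/d = 1320 / 5.37×10⁻³ = 2.46×10⁵ V/m.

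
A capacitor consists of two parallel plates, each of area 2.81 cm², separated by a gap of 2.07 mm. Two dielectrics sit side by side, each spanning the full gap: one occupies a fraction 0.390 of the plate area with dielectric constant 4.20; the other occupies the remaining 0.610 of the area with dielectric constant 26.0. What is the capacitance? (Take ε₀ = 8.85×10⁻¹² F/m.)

A = 2.81 cm² = 2.81×10⁻⁴ m².
Side-by-side slabs ⇒ two capacitors in parallel, each spanning the full gap.
C₁ = κ₁ε₀A₁/d = 4.20 × 8.85×10⁻¹² × 1.10×10⁻⁴ / 2.07×10⁻³ = 1.97×10⁻¹² F.
C₂ = κ₂ε₀A₂/d = 26.0 × 8.85×10⁻¹² × 1.71×10⁻⁴ / 2.07×10⁻³ = 1.91×10⁻¹¹ F.
C = C₁ + C₂ = 2.10×10⁻¹¹ F.

C ≈ 21.0 pF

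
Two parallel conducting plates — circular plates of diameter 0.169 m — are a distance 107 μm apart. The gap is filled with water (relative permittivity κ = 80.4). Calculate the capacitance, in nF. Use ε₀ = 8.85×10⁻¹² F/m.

149 nF

A = π(0.169/2 m)² = 2.24×10⁻² m².
C = κε₀A/d = 80.4 × 8.85×10⁻¹² × 2.24×10⁻² / 1.07×10⁻⁴ = 1.49×10⁻⁷ F.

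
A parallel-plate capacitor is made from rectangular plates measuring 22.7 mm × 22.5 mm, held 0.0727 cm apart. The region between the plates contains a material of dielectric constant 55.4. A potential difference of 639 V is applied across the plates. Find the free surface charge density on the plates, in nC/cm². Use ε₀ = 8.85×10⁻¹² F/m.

σ ≈ 43.1 nC/cm²

A = 22.7 × 22.5 mm² = 5.11×10⁻⁴ m².
C = κε₀A/d = 55.4 × 8.85×10⁻¹² × 5.11×10⁻⁴ / 7.27×10⁻⁴ = 3.44×10⁻¹⁰ F.
σ = Q/A = CV/A = 3.44×10⁻¹⁰ × 639 / 5.11×10⁻⁴ = 4.31×10⁻⁴ C/m².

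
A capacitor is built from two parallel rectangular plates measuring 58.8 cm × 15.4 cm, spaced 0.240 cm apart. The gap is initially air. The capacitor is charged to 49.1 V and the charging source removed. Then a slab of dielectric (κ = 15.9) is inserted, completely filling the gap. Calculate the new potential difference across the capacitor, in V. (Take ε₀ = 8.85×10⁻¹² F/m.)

A = 58.8 × 15.4 cm² = 9.06×10⁻² m².
Initially C₁ = ε₀A/d = 8.85×10⁻¹² × 9.06×10⁻² / 2.40×10⁻³ = 3.34×10⁻¹⁰ F.
V₁ = 49.1 V.
Isolated ⇒ Q is held fixed. C₂ = 15.9 C₁ and V = Q/C, so V₂/V₁ = C₁/C₂ = 0.0629.
V₂ = 0.0629 × 49.1 = 3.09 V.

V ≈ 3.09 V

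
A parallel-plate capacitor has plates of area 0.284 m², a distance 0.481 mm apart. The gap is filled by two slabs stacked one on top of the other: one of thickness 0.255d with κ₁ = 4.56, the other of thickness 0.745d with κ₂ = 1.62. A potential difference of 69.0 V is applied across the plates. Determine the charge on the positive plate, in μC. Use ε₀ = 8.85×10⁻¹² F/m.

Q ≈ 0.699 μC

Stacked slabs ⇒ two capacitors in series, each with the full plate area.
C₁ = κ₁ε₀A/d₁ = 4.56 × 8.85×10⁻¹² × 0.284 / 1.23×10⁻⁴ = 9.34×10⁻⁸ F.
C₂ = κ₂ε₀A/d₂ = 1.62 × 8.85×10⁻¹² × 0.284 / 3.58×10⁻⁴ = 1.14×10⁻⁸ F.
C = (1/C₁ + 1/C₂)⁻¹ = 1.01×10⁻⁸ F.
Q = CV = 1.01×10⁻⁸ × 69.0 = 6.99×10⁻⁷ C.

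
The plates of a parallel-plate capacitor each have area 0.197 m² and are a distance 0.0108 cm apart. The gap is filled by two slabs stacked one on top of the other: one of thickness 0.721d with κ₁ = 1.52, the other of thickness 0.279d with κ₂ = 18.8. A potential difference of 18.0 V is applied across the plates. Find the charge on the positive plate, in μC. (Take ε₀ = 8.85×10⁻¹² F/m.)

Stacked slabs ⇒ two capacitors in series, each with the full plate area.
C₁ = κ₁ε₀A/d₁ = 1.52 × 8.85×10⁻¹² × 0.197 / 7.79×10⁻⁵ = 3.40×10⁻⁸ F.
C₂ = κ₂ε₀A/d₂ = 18.8 × 8.85×10⁻¹² × 0.197 / 3.01×10⁻⁵ = 1.09×10⁻⁶ F.
C = (1/C₁ + 1/C₂)⁻¹ = 3.30×10⁻⁸ F.
Q = CV = 3.30×10⁻⁸ × 18.0 = 5.94×10⁻⁷ C.

0.594 μC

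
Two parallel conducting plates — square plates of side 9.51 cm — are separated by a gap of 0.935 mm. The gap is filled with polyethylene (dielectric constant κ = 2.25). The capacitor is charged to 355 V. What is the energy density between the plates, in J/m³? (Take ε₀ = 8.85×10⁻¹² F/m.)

E = V/d = 355 / 9.35×10⁻⁴ = 3.80×10⁵ V/m.
u = ½κε₀E² = ½ × 2.25 × 8.85×10⁻¹² × (3.80×10⁵)² = 1.44 J/m³.

u ≈ 1.44 J/m³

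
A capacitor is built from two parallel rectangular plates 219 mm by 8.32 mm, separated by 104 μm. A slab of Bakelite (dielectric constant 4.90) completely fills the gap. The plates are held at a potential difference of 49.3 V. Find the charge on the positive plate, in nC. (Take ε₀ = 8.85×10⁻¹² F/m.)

A = 219 × 8.32 mm² = 1.82×10⁻³ m².
C = κε₀A/d = 4.90 × 8.85×10⁻¹² × 1.82×10⁻³ / 1.04×10⁻⁴ = 7.60×10⁻¹⁰ F.
Q = CV = 7.60×10⁻¹⁰ × 49.3 = 3.75×10⁻⁸ C.

37.5 nC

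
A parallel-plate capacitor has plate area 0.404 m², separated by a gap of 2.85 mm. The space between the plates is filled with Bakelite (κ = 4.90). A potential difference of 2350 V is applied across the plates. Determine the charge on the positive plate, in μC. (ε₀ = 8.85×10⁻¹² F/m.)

Q ≈ 14.4 μC

C = κε₀A/d = 4.90 × 8.85×10⁻¹² × 0.404 / 2.85×10⁻³ = 6.15×10⁻⁹ F.
Q = CV = 6.15×10⁻⁹ × 2350 = 1.44×10⁻⁵ C.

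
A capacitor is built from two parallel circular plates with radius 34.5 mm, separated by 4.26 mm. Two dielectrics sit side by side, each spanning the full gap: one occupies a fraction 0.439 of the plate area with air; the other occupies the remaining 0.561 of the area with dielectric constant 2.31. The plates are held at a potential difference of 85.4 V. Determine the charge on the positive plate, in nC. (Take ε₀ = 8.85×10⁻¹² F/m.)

A = π(34.5 mm)² = 3.74×10⁻³ m².
Side-by-side slabs ⇒ two capacitors in parallel, each spanning the full gap.
C₁ = κ₁ε₀A₁/d = 1.00 × 8.85×10⁻¹² × 1.64×10⁻³ / 4.26×10⁻³ = 3.41×10⁻¹² F.
C₂ = κ₂ε₀A₂/d = 2.31 × 8.85×10⁻¹² × 2.10×10⁻³ / 4.26×10⁻³ = 1.01×10⁻¹¹ F.
C = C₁ + C₂ = 1.35×10⁻¹¹ F.
Q = CV = 1.35×10⁻¹¹ × 85.4 = 1.15×10⁻⁹ C.

1.15 nC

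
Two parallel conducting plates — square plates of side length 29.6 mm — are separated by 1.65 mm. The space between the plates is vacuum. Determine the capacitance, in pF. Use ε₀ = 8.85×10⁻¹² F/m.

A = (29.6 mm)² = 8.76×10⁻⁴ m².
C = ε₀A/d = 8.85×10⁻¹² × 8.76×10⁻⁴ / 1.65×10⁻³ = 4.70×10⁻¹² F.

4.70 pF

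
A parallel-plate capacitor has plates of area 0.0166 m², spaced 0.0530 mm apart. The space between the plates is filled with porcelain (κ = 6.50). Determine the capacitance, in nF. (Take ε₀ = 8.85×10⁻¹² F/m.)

C = κε₀A/d = 6.50 × 8.85×10⁻¹² × 1.66×10⁻² / 5.30×10⁻⁵ = 1.80×10⁻⁸ F.

18.0 nF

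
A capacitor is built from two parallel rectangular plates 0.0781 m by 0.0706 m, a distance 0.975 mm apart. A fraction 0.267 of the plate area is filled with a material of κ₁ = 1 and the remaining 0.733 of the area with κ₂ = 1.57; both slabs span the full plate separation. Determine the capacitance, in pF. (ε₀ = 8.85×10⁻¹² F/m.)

A = 0.0781 × 0.0706 m² = 5.51×10⁻³ m².
Side-by-side slabs ⇒ two capacitors in parallel, each spanning the full gap.
C₁ = κ₁ε₀A₁/d = 1.00 × 8.85×10⁻¹² × 1.47×10⁻³ / 9.75×10⁻⁴ = 1.34×10⁻¹¹ F.
C₂ = κ₂ε₀A₂/d = 1.57 × 8.85×10⁻¹² × 4.04×10⁻³ / 9.75×10⁻⁴ = 5.76×10⁻¹¹ F.
C = C₁ + C₂ = 7.10×10⁻¹¹ F.

C ≈ 71.0 pF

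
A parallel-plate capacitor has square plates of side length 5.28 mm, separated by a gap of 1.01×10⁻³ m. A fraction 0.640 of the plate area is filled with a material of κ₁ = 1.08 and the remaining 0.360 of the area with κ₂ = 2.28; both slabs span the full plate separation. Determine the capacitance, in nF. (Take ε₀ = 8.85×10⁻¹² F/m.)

A = (5.28 mm)² = 2.79×10⁻⁵ m².
Side-by-side slabs ⇒ two capacitors in parallel, each spanning the full gap.
C₁ = κ₁ε₀A₁/d = 1.08 × 8.85×10⁻¹² × 1.78×10⁻⁵ / 1.01×10⁻³ = 1.69×10⁻¹³ F.
C₂ = κ₂ε₀A₂/d = 2.28 × 8.85×10⁻¹² × 1.00×10⁻⁵ / 1.01×10⁻³ = 2.01×10⁻¹³ F.
C = C₁ + C₂ = 3.69×10⁻¹³ F.

C ≈ 3.69×10⁻⁴ nF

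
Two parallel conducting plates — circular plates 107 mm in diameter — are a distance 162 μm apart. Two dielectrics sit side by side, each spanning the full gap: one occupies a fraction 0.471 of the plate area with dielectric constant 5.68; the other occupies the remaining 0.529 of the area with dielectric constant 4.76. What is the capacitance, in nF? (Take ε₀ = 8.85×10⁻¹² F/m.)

A = π(107/2 mm)² = 8.99×10⁻³ m².
Side-by-side slabs ⇒ two capacitors in parallel, each spanning the full gap.
C₁ = κ₁ε₀A₁/d = 5.68 × 8.85×10⁻¹² × 4.24×10⁻³ / 1.62×10⁻⁴ = 1.31×10⁻⁹ F.
C₂ = κ₂ε₀A₂/d = 4.76 × 8.85×10⁻¹² × 4.76×10⁻³ / 1.62×10⁻⁴ = 1.24×10⁻⁹ F.
C = C₁ + C₂ = 2.55×10⁻⁹ F.

2.55 nF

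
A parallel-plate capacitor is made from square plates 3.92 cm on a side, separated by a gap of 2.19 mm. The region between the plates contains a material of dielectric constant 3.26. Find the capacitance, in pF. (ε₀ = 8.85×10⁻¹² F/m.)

A = (3.92 cm)² = 1.54×10⁻³ m².
C = κε₀A/d = 3.26 × 8.85×10⁻¹² × 1.54×10⁻³ / 2.19×10⁻³ = 2.02×10⁻¹¹ F.

C ≈ 20.2 pF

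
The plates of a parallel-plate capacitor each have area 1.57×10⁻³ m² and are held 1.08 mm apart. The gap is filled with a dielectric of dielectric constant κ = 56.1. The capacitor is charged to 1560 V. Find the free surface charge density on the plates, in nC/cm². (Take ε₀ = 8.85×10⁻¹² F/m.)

71.7 nC/cm²

C = κε₀A/d = 56.1 × 8.85×10⁻¹² × 1.57×10⁻³ / 1.08×10⁻³ = 7.22×10⁻¹⁰ F.
σ = Q/A = CV/A = 7.22×10⁻¹⁰ × 1560 / 1.57×10⁻³ = 7.17×10⁻⁴ C/m².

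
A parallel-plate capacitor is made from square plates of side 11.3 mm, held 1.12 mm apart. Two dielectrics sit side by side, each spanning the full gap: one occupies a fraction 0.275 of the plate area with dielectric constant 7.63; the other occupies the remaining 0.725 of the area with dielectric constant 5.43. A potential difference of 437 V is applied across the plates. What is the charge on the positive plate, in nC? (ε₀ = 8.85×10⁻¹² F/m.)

Q ≈ 2.66 nC

A = (11.3 mm)² = 1.28×10⁻⁴ m².
Side-by-side slabs ⇒ two capacitors in parallel, each spanning the full gap.
C₁ = κ₁ε₀A₁/d = 7.63 × 8.85×10⁻¹² × 3.51×10⁻⁵ / 1.12×10⁻³ = 2.12×10⁻¹² F.
C₂ = κ₂ε₀A₂/d = 5.43 × 8.85×10⁻¹² × 9.26×10⁻⁵ / 1.12×10⁻³ = 3.97×10⁻¹² F.
C = C₁ + C₂ = 6.09×10⁻¹² F.
Q = CV = 6.09×10⁻¹² × 437 = 2.66×10⁻⁹ C.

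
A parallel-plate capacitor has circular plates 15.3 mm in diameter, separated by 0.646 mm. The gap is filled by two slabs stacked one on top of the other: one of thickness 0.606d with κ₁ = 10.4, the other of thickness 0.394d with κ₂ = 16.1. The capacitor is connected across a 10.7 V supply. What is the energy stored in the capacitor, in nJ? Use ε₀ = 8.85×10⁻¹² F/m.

A = π(15.3/2 mm)² = 1.84×10⁻⁴ m².
Stacked slabs ⇒ two capacitors in series, each with the full plate area.
C₁ = κ₁ε₀A/d₁ = 10.4 × 8.85×10⁻¹² × 1.84×10⁻⁴ / 3.91×10⁻⁴ = 4.32×10⁻¹¹ F.
C₂ = κ₂ε₀A/d₂ = 16.1 × 8.85×10⁻¹² × 1.84×10⁻⁴ / 2.55×10⁻⁴ = 1.03×10⁻¹⁰ F.
C = (1/C₁ + 1/C₂)⁻¹ = 3.04×10⁻¹¹ F.
U = ½CV² = ½ × 3.04×10⁻¹¹ × (10.7)² = 1.74×10⁻⁹ J.

U ≈ 1.74 nJ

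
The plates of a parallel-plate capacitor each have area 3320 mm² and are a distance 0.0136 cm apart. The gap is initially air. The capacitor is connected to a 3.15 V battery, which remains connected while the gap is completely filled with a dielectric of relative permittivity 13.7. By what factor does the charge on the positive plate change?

Q₂/Q₁ ≈ 13.7

Battery connected ⇒ V is held fixed.
C₂ = 13.7 C₁ and Q = CV, so Q₂/Q₁ = C₂/C₁ = 13.7.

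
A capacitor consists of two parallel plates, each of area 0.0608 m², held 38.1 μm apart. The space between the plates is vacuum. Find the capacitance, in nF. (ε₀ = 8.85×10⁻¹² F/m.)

C = ε₀A/d = 8.85×10⁻¹² × 6.08×10⁻² / 3.81×10⁻⁵ = 1.41×10⁻⁸ F.

C ≈ 14.1 nF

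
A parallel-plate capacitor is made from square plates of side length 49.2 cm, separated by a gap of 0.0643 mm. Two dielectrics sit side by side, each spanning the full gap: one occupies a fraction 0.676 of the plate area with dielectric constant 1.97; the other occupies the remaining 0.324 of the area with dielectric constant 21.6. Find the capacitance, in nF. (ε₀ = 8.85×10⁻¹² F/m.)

A = (49.2 cm)² = 0.242 m².
Side-by-side slabs ⇒ two capacitors in parallel, each spanning the full gap.
C₁ = κ₁ε₀A₁/d = 1.97 × 8.85×10⁻¹² × 0.164 / 6.43×10⁻⁵ = 4.44×10⁻⁸ F.
C₂ = κ₂ε₀A₂/d = 21.6 × 8.85×10⁻¹² × 7.84×10⁻² / 6.43×10⁻⁵ = 2.33×10⁻⁷ F.
C = C₁ + C₂ = 2.78×10⁻⁷ F.

C ≈ 278 nF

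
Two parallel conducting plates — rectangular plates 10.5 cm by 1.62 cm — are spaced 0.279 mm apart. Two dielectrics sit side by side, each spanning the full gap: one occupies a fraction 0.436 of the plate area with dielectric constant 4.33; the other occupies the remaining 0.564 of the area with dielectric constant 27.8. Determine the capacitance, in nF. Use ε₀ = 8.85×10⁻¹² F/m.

C ≈ 0.948 nF

A = 10.5 × 1.62 cm² = 1.70×10⁻³ m².
Side-by-side slabs ⇒ two capacitors in parallel, each spanning the full gap.
C₁ = κ₁ε₀A₁/d = 4.33 × 8.85×10⁻¹² × 7.42×10⁻⁴ / 2.79×10⁻⁴ = 1.02×10⁻¹⁰ F.
C₂ = κ₂ε₀A₂/d = 27.8 × 8.85×10⁻¹² × 9.59×10⁻⁴ / 2.79×10⁻⁴ = 8.46×10⁻¹⁰ F.
C = C₁ + C₂ = 9.48×10⁻¹⁰ F.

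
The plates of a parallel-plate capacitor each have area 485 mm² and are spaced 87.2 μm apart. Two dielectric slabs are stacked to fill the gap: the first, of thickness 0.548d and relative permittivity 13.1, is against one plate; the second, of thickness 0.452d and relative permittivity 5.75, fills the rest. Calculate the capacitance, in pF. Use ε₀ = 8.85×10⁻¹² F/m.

409 pF

A = 485 mm² = 4.85×10⁻⁴ m².
Stacked slabs ⇒ two capacitors in series, each with the full plate area.
C₁ = κ₁ε₀A/d₁ = 13.1 × 8.85×10⁻¹² × 4.85×10⁻⁴ / 4.78×10⁻⁵ = 1.18×10⁻⁹ F.
C₂ = κ₂ε₀A/d₂ = 5.75 × 8.85×10⁻¹² × 4.85×10⁻⁴ / 3.94×10⁻⁵ = 6.26×10⁻¹⁰ F.
C = (1/C₁ + 1/C₂)⁻¹ = 4.09×10⁻¹⁰ F.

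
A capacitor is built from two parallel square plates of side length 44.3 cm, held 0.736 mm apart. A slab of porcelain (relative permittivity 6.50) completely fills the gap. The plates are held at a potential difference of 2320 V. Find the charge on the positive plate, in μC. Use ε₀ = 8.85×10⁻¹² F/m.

A = (44.3 cm)² = 0.196 m².
C = κε₀A/d = 6.50 × 8.85×10⁻¹² × 0.196 / 7.36×10⁻⁴ = 1.53×10⁻⁸ F.
Q = CV = 1.53×10⁻⁸ × 2320 = 3.56×10⁻⁵ C.

35.6 μC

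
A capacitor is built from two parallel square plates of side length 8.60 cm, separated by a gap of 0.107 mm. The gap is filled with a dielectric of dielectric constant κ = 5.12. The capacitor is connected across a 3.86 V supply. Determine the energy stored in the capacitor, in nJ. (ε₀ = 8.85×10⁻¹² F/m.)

A = (8.60 cm)² = 7.40×10⁻³ m².
C = κε₀A/d = 5.12 × 8.85×10⁻¹² × 7.40×10⁻³ / 1.07×10⁻⁴ = 3.13×10⁻⁹ F.
U = ½CV² = ½ × 3.13×10⁻⁹ × (3.86)² = 2.33×10⁻⁸ J.

U ≈ 23.3 nJ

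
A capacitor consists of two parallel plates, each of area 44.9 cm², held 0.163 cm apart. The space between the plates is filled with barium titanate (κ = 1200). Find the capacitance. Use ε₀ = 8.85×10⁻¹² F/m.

C ≈ 29.3 nF

A = 44.9 cm² = 4.49×10⁻³ m².
C = κε₀A/d = 1200 × 8.85×10⁻¹² × 4.49×10⁻³ / 1.63×10⁻³ = 2.93×10⁻⁸ F.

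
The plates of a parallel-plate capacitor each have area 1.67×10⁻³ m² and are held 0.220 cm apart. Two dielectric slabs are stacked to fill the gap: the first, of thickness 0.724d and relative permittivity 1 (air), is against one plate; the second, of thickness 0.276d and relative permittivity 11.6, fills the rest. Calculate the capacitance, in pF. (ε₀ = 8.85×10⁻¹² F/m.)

8.98 pF

Stacked slabs ⇒ two capacitors in series, each with the full plate area.
C₁ = κ₁ε₀A/d₁ = 1.00 × 8.85×10⁻¹² × 1.67×10⁻³ / 1.59×10⁻³ = 9.28×10⁻¹² F.
C₂ = κ₂ε₀A/d₂ = 11.6 × 8.85×10⁻¹² × 1.67×10⁻³ / 6.07×10⁻⁴ = 2.82×10⁻¹⁰ F.
C = (1/C₁ + 1/C₂)⁻¹ = 8.98×10⁻¹² F.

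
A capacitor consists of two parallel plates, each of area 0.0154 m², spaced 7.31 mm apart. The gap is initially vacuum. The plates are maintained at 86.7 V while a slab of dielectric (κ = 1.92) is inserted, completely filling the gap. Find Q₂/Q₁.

1.92

Battery connected ⇒ V is held fixed.
C₂ = 1.92 C₁ and Q = CV, so Q₂/Q₁ = C₂/C₁ = 1.92.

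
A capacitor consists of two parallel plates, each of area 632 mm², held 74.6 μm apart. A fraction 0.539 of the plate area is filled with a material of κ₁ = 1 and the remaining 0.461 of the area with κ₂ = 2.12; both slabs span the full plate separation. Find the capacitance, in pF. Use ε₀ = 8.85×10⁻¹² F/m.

114 pF

A = 632 mm² = 6.32×10⁻⁴ m².
Side-by-side slabs ⇒ two capacitors in parallel, each spanning the full gap.
C₁ = κ₁ε₀A₁/d = 1.00 × 8.85×10⁻¹² × 3.41×10⁻⁴ / 7.46×10⁻⁵ = 4.04×10⁻¹¹ F.
C₂ = κ₂ε₀A₂/d = 2.12 × 8.85×10⁻¹² × 2.91×10⁻⁴ / 7.46×10⁻⁵ = 7.33×10⁻¹¹ F.
C = C₁ + C₂ = 1.14×10⁻¹⁰ F.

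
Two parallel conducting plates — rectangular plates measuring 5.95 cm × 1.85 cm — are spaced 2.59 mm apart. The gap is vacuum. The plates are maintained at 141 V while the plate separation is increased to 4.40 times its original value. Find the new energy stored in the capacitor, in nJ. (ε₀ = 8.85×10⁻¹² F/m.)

8.50 nJ

A = 5.95 × 1.85 cm² = 1.10×10⁻³ m².
Initially C₁ = ε₀A/d = 8.85×10⁻¹² × 1.10×10⁻³ / 2.59×10⁻³ = 3.76×10⁻¹² F.
U₁ = 3.74×10⁻⁸ J.
Battery connected ⇒ V is held fixed. C₂ = 0.227 C₁ and U = ½CV², so U₂/U₁ = C₂/C₁ = 0.227.
U₂ = 0.227 × 3.74×10⁻⁸ = 8.50×10⁻⁹ J.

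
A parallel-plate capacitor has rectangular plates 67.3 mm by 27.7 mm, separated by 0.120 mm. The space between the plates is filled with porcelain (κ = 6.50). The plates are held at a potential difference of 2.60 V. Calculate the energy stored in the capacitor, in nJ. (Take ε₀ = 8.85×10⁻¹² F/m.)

3.02 nJ

A = 67.3 × 27.7 mm² = 1.86×10⁻³ m².
C = κε₀A/d = 6.50 × 8.85×10⁻¹² × 1.86×10⁻³ / 1.20×10⁻⁴ = 8.94×10⁻¹⁰ F.
U = ½CV² = ½ × 8.94×10⁻¹⁰ × (2.60)² = 3.02×10⁻⁹ J.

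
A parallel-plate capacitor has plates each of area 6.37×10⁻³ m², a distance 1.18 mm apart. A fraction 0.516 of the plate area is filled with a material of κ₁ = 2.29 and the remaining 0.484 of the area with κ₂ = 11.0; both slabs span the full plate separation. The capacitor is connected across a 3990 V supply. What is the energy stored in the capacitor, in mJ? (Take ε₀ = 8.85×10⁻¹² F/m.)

2.47 mJ

Side-by-side slabs ⇒ two capacitors in parallel, each spanning the full gap.
C₁ = κ₁ε₀A₁/d = 2.29 × 8.85×10⁻¹² × 3.29×10⁻³ / 1.18×10⁻³ = 5.65×10⁻¹¹ F.
C₂ = κ₂ε₀A₂/d = 11.0 × 8.85×10⁻¹² × 3.08×10⁻³ / 1.18×10⁻³ = 2.54×10⁻¹⁰ F.
C = C₁ + C₂ = 3.11×10⁻¹⁰ F.
U = ½CV² = ½ × 3.11×10⁻¹⁰ × (3990)² = 2.47×10⁻³ J.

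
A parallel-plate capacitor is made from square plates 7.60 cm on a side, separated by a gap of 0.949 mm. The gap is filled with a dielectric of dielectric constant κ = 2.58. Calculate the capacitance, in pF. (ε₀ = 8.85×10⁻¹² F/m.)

A = (7.60 cm)² = 5.78×10⁻³ m².
C = κε₀A/d = 2.58 × 8.85×10⁻¹² × 5.78×10⁻³ / 9.49×10⁻⁴ = 1.39×10⁻¹⁰ F.

C ≈ 139 pF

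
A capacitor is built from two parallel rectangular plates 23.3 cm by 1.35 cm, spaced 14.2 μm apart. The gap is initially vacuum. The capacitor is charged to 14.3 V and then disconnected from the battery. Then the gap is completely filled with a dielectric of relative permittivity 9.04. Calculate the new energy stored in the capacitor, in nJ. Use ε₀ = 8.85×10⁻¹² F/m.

A = 23.3 × 1.35 cm² = 3.15×10⁻³ m².
Initially C₁ = ε₀A/d = 8.85×10⁻¹² × 3.15×10⁻³ / 1.42×10⁻⁵ = 1.96×10⁻⁹ F.
U₁ = 2.00×10⁻⁷ J.
Isolated ⇒ Q is held fixed. C₂ = 9.04 C₁ and U = Q²/(2C), so U₂/U₁ = C₁/C₂ = 0.111.
U₂ = 0.111 × 2.00×10⁻⁷ = 2.22×10⁻⁸ J.

22.2 nJ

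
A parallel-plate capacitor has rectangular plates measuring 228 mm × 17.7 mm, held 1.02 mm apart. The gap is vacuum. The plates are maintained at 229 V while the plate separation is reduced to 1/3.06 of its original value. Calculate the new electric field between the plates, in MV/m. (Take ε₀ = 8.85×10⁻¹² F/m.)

0.687 MV/m

A = 228 × 17.7 mm² = 4.04×10⁻³ m².
Initially C₁ = ε₀A/d = 8.85×10⁻¹² × 4.04×10⁻³ / 1.02×10⁻³ = 3.50×10⁻¹¹ F.
E₁ = 2.25×10⁵ V/m.
Battery connected ⇒ V is held fixed. E = V/d, so E₂/E₁ = d₁/d₂ = 3.06.
E₂ = 3.06 × 2.25×10⁵ = 6.87×10⁵ V/m.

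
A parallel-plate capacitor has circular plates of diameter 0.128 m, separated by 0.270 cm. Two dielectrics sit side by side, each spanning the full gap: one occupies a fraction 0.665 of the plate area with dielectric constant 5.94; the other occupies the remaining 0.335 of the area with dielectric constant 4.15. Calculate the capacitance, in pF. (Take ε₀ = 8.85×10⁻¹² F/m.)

A = π(0.128/2 m)² = 1.29×10⁻² m².
Side-by-side slabs ⇒ two capacitors in parallel, each spanning the full gap.
C₁ = κ₁ε₀A₁/d = 5.94 × 8.85×10⁻¹² × 8.56×10⁻³ / 2.70×10⁻³ = 1.67×10⁻¹⁰ F.
C₂ = κ₂ε₀A₂/d = 4.15 × 8.85×10⁻¹² × 4.31×10⁻³ / 2.70×10⁻³ = 5.86×10⁻¹¹ F.
C = C₁ + C₂ = 2.25×10⁻¹⁰ F.

C ≈ 225 pF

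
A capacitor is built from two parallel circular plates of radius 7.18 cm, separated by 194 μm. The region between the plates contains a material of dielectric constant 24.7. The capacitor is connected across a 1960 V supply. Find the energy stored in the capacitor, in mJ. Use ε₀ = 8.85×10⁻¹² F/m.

U ≈ 35.1 mJ

A = π(7.18 cm)² = 1.62×10⁻² m².
C = κε₀A/d = 24.7 × 8.85×10⁻¹² × 1.62×10⁻² / 1.94×10⁻⁴ = 1.82×10⁻⁸ F.
U = ½CV² = ½ × 1.82×10⁻⁸ × (1960)² = 3.51×10⁻² J.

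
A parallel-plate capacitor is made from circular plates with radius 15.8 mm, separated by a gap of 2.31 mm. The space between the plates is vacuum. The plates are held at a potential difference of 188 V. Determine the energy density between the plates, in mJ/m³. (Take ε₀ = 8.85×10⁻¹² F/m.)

E = V/d = 188 / 2.31×10⁻³ = 8.14×10⁴ V/m.
u = ½ε₀E² = ½ × 8.85×10⁻¹² × (8.14×10⁴)² = 2.93×10⁻² J/m³.

u ≈ 29.3 mJ/m³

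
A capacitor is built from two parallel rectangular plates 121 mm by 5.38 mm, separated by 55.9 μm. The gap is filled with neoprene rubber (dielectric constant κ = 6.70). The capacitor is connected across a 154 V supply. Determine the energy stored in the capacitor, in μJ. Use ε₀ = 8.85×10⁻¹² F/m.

8.19 μJ

A = 121 × 5.38 mm² = 6.51×10⁻⁴ m².
C = κε₀A/d = 6.70 × 8.85×10⁻¹² × 6.51×10⁻⁴ / 5.59×10⁻⁵ = 6.91×10⁻¹⁰ F.
U = ½CV² = ½ × 6.91×10⁻¹⁰ × (154)² = 8.19×10⁻⁶ J.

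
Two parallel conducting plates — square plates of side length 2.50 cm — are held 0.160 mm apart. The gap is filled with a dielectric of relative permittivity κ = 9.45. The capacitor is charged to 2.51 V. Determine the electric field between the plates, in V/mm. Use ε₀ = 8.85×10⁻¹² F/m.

E = V/d = 2.51 / 1.60×10⁻⁴ = 1.57×10⁴ V/m.

15.7 V/mm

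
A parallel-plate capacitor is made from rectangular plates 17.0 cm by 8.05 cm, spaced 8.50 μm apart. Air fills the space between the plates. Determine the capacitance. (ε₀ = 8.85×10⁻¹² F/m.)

A = 17.0 × 8.05 cm² = 1.37×10⁻² m².
C = ε₀A/d = 8.85×10⁻¹² × 1.37×10⁻² / 8.50×10⁻⁶ = 1.42×10⁻⁸ F.

C ≈ 14.2 nF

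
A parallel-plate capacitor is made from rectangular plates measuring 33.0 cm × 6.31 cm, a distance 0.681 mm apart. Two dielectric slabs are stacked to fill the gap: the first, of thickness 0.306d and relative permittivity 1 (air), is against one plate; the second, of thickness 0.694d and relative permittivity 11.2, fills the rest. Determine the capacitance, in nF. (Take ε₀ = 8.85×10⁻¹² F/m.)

A = 33.0 × 6.31 cm² = 2.08×10⁻² m².
Stacked slabs ⇒ two capacitors in series, each with the full plate area.
C₁ = κ₁ε₀A/d₁ = 1.00 × 8.85×10⁻¹² × 2.08×10⁻² / 2.08×10⁻⁴ = 8.84×10⁻¹⁰ F.
C₂ = κ₂ε₀A/d₂ = 11.2 × 8.85×10⁻¹² × 2.08×10⁻² / 4.73×10⁻⁴ = 4.37×10⁻⁹ F.
C = (1/C₁ + 1/C₂)⁻¹ = 7.35×10⁻¹⁰ F.

C ≈ 0.735 nF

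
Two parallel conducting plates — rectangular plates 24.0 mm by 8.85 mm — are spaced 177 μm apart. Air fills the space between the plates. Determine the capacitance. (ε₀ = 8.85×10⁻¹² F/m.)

A = 24.0 × 8.85 mm² = 2.12×10⁻⁴ m².
C = ε₀A/d = 8.85×10⁻¹² × 2.12×10⁻⁴ / 1.77×10⁻⁴ = 1.06×10⁻¹¹ F.

C ≈ 10.6 pF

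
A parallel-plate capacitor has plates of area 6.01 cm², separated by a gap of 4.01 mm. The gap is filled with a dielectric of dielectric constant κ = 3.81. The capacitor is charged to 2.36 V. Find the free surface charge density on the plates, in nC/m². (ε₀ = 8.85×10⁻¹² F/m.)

A = 6.01 cm² = 6.01×10⁻⁴ m².
C = κε₀A/d = 3.81 × 8.85×10⁻¹² × 6.01×10⁻⁴ / 4.01×10⁻³ = 5.05×10⁻¹² F.
σ = Q/A = CV/A = 5.05×10⁻¹² × 2.36 / 6.01×10⁻⁴ = 1.98×10⁻⁸ C/m².

19.8 nC/m²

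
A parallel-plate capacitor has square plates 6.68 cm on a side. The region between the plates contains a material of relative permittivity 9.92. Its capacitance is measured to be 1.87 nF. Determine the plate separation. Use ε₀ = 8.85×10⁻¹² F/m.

A = (6.68 cm)² = 4.46×10⁻³ m².
d = κε₀A/C = 9.92 × 8.85×10⁻¹² × 4.46×10⁻³ / 1.87×10⁻⁹ = 2.09×10⁻⁴ m.

d ≈ 209 μm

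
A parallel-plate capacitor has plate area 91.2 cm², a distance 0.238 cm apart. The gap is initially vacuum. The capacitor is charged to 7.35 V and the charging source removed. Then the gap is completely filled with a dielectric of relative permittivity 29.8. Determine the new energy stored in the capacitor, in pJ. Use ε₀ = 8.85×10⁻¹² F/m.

A = 91.2 cm² = 9.12×10⁻³ m².
Initially C₁ = ε₀A/d = 8.85×10⁻¹² × 9.12×10⁻³ / 2.38×10⁻³ = 3.39×10⁻¹¹ F.
U₁ = 9.16×10⁻¹⁰ J.
Isolated ⇒ Q is held fixed. C₂ = 29.8 C₁ and U = Q²/(2C), so U₂/U₁ = C₁/C₂ = 0.0336.
U₂ = 0.0336 × 9.16×10⁻¹⁰ = 3.07×10⁻¹¹ J.

30.7 pJ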